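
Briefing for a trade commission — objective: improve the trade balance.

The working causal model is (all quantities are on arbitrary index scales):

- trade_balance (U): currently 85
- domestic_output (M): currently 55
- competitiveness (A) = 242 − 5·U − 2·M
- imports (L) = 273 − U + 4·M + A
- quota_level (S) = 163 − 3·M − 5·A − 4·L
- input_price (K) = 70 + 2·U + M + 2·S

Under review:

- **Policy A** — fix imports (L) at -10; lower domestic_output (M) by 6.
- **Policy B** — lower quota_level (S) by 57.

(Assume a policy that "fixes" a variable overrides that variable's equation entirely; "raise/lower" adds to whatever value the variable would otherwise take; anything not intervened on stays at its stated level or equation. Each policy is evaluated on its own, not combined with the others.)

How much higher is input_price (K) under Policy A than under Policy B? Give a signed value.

Policy A (L := -10, M − 6):
  U = 85
  M = 55 − 6 = 49
  A = 242 − 5·85 − 2·49 = -281
  L = -10
  S = 163 − 3·49 − 5·(-281) − 4·(-10) = 1461
  K = 70 + 2·85 + 49 + 2·1461 = 3211
Policy B (S − 57):
  U = 85
  M = 55
  A = 242 − 5·85 − 2·55 = -293
  L = 273 − 85 + 4·55 + (-293) = 115
  S = 163 − 3·55 − 5·(-293) − 4·115 (−57 from intervention) = 946
  K = 70 + 2·85 + 55 + 2·946 = 2187
K: 3211 − 2187 = 1024

1024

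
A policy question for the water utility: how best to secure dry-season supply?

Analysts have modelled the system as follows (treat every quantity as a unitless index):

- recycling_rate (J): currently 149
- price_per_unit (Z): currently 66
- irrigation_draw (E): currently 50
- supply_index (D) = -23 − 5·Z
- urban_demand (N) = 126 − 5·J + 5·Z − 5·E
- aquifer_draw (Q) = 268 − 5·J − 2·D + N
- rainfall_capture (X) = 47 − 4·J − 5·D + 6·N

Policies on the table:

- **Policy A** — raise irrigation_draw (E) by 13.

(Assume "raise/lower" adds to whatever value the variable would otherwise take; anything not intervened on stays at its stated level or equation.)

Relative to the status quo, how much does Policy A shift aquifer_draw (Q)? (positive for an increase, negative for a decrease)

-65

Baseline:
  J = 149
  Z = 66
  E = 50
  D = -23 − 5·66 = -353
  N = 126 − 5·149 + 5·66 − 5·50 = -539
  Q = 268 − 5·149 − 2·(-353) + (-539) = -310
Policy A (E + 13):
  J = 149
  Z = 66
  E = 50 + 13 = 63
  D = -23 − 5·66 = -353
  N = 126 − 5·149 + 5·66 − 5·63 = -604
  Q = 268 − 5·149 − 2·(-353) + (-604) = -375
Change in Q: -375 − (-310) = -65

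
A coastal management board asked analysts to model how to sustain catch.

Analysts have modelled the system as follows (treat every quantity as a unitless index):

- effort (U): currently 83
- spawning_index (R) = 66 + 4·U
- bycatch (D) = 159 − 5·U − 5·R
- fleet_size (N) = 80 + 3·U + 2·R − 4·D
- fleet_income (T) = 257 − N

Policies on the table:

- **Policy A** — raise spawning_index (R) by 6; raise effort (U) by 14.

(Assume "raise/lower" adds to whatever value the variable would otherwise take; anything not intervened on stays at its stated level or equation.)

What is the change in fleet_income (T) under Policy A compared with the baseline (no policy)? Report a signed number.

-1686

Baseline:
  U = 83
  R = 66 + 4·83 = 398
  D = 159 − 5·83 − 5·398 = -2246
  N = 80 + 3·83 + 2·398 − 4·(-2246) = 10109
  T = 257 − 10109 = -9852
Policy A (R + 6, U + 14):
  U = 83 + 14 = 97
  R = 66 + 4·97 (+6 from intervention) = 460
  D = 159 − 5·97 − 5·460 = -2626
  N = 80 + 3·97 + 2·460 − 4·(-2626) = 11795
  T = 257 − 11795 = -11538
Change in T: -11538 − (-9852) = -1686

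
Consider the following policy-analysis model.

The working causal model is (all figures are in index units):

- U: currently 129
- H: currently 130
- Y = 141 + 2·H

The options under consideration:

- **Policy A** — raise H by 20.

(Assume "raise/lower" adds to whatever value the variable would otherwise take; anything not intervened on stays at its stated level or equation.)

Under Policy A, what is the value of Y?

Policy A (H + 20):
  H = 130 + 20 = 150
  Y = 141 + 2·150 = 441

441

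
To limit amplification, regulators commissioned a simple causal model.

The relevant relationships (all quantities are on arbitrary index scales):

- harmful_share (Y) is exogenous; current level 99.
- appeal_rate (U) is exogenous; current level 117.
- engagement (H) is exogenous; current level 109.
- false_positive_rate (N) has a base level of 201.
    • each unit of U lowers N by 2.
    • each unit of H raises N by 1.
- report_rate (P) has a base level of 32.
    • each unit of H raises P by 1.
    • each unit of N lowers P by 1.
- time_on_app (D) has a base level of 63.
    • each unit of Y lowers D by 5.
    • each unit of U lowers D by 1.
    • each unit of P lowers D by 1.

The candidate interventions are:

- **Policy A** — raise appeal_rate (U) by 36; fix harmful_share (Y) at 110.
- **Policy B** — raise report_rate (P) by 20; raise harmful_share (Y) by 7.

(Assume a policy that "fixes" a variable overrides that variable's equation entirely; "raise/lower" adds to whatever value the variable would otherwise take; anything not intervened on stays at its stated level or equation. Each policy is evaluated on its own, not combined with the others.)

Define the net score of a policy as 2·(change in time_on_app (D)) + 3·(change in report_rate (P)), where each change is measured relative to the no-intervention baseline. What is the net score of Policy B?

Baseline:
  Y = 99
  U = 117
  H = 109
  N = 201 − 2·117 + 109 = 76
  P = 32 + 109 − 76 = 65
  D = 63 − 5·99 − 117 − 65 = -614
Policy B (P + 20, Y + 7):
  Y = 99 + 7 = 106
  U = 117
  H = 109
  N = 201 − 2·117 + 109 = 76
  P = 32 + 109 − 76 (+20 from intervention) = 85
  D = 63 − 5·106 − 117 − 85 = -669
ΔD = -669 − (-614) = -55; ΔP = 85 − 65 = 20
Score = 2·(-55) + 3·20 = -50

-50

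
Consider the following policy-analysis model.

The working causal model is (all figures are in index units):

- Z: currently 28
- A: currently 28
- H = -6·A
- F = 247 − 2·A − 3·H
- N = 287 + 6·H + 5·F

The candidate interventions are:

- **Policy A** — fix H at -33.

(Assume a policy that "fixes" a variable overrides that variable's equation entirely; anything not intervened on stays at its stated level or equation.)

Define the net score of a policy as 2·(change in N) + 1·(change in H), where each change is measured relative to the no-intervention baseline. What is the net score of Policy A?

Baseline:
  A = 28
  H = 0 − 6·28 = -168
  F = 247 − 2·28 − 3·(-168) = 695
  N = 287 + 6·(-168) + 5·695 = 2754
Policy A (H := -33):
  A = 28
  H = -33
  F = 247 − 2·28 − 3·(-33) = 290
  N = 287 + 6·(-33) + 5·290 = 1539
ΔN = 1539 − 2754 = -1215; ΔH = -33 − (-168) = 135
Score = 2·(-1215) + 1·135 = -2295

-2295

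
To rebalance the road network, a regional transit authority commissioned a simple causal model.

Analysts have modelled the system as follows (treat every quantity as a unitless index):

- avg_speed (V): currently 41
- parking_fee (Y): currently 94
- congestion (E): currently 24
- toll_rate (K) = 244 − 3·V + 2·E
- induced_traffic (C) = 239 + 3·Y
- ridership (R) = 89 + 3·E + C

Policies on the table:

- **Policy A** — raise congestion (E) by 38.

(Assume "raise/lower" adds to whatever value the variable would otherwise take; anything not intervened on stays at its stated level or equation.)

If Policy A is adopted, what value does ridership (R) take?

Policy A (E + 38):
  Y = 94
  E = 24 + 38 = 62
  C = 239 + 3·94 = 521
  R = 89 + 3·62 + 521 = 796

796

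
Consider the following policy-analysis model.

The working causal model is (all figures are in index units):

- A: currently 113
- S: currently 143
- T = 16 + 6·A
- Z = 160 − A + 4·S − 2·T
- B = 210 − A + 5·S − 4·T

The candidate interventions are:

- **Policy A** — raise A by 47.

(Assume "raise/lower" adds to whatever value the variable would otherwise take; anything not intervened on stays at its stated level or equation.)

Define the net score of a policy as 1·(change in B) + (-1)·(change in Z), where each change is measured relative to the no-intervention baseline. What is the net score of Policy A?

Baseline:
  A = 113
  S = 143
  T = 16 + 6·113 = 694
  Z = 160 − 113 + 4·143 − 2·694 = -769
  B = 210 − 113 + 5·143 − 4·694 = -1964
Policy A (A + 47):
  A = 113 + 47 = 160
  S = 143
  T = 16 + 6·160 = 976
  Z = 160 − 160 + 4·143 − 2·976 = -1380
  B = 210 − 160 + 5·143 − 4·976 = -3139
ΔB = -3139 − (-1964) = -1175; ΔZ = -1380 − (-769) = -611
Score = 1·(-1175) + (-1)·(-611) = -564

-564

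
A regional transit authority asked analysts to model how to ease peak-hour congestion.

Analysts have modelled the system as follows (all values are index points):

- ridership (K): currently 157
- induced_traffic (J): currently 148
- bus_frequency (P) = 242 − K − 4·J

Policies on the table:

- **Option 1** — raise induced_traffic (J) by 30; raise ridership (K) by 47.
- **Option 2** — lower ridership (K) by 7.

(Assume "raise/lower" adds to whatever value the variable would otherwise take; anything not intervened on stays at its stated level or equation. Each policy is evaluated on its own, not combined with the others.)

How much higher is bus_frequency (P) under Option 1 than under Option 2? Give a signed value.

Option 1 (J + 30, K + 47):
  K = 157 + 47 = 204
  J = 148 + 30 = 178
  P = 242 − 204 − 4·178 = -674
Option 2 (K − 7):
  K = 157 − 7 = 150
  J = 148
  P = 242 − 150 − 4·148 = -500
P: -674 − (-500) = -174

-174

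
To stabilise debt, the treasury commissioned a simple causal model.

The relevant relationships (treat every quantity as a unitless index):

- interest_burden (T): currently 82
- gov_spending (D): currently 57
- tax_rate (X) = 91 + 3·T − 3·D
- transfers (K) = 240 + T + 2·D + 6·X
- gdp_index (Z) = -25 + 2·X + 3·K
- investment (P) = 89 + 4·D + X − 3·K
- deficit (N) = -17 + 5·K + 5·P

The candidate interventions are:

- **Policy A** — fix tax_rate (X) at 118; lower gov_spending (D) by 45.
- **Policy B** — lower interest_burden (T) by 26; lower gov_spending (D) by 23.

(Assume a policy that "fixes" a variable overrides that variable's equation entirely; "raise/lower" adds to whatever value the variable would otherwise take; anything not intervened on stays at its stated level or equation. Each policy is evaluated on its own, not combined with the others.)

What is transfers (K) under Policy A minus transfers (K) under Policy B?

Policy A (X := 118, D − 45):
  T = 82
  D = 57 − 45 = 12
  X = 118
  K = 240 + 82 + 2·12 + 6·118 = 1054
Policy B (T − 26, D − 23):
  T = 82 − 26 = 56
  D = 57 − 23 = 34
  X = 91 + 3·56 − 3·34 = 157
  K = 240 + 56 + 2·34 + 6·157 = 1306
K: 1054 − 1306 = -252

-252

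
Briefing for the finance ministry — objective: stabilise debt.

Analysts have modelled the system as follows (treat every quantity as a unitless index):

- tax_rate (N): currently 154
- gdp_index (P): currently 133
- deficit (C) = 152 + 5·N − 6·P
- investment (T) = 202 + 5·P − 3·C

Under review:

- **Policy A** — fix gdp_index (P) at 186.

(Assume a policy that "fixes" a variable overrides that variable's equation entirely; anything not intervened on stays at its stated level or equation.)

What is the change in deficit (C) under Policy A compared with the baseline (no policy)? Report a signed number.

-318

Baseline:
  N = 154
  P = 133
  C = 152 + 5·154 − 6·133 = 124
Policy A (P := 186):
  N = 154
  P = 186
  C = 152 + 5·154 − 6·186 = -194
Change in C: -194 − 124 = -318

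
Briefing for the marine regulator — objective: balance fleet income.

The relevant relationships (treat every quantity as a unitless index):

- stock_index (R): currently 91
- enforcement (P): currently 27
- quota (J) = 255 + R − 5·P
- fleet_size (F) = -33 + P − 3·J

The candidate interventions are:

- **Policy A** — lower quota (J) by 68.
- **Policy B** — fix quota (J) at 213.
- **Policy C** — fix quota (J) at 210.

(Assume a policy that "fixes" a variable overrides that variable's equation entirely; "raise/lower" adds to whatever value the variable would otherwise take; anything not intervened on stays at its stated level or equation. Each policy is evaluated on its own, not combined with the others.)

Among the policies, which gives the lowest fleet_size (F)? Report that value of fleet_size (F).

Policy A (J − 68):
  R = 91
  P = 27
  J = 255 + 91 − 5·27 (−68 from intervention) = 143
  F = -33 + 27 − 3·143 = -435
Policy B (J := 213):
  R = 91
  P = 27
  J = 213
  F = -33 + 27 − 3·213 = -645
Policy C (J := 210):
  R = 91
  P = 27
  J = 210
  F = -33 + 27 − 3·210 = -636
Comparing — Policy A: F=-435, Policy B: F=-645, Policy C: F=-636. Lowest is -645 (Policy B).

-645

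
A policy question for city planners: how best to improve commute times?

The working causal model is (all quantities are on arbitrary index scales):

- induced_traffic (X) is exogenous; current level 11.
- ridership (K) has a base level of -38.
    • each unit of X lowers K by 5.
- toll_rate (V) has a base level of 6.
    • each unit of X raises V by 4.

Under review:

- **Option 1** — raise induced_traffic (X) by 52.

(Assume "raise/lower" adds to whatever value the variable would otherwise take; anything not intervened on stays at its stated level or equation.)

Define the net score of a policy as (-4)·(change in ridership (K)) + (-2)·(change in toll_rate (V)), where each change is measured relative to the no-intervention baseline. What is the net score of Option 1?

624

Baseline:
  X = 11
  K = -38 − 5·11 = -93
  V = 6 + 4·11 = 50
Option 1 (X + 52):
  X = 11 + 52 = 63
  K = -38 − 5·63 = -353
  V = 6 + 4·63 = 258
ΔK = -353 − (-93) = -260; ΔV = 258 − 50 = 208
Score = (-4)·(-260) + (-2)·208 = 624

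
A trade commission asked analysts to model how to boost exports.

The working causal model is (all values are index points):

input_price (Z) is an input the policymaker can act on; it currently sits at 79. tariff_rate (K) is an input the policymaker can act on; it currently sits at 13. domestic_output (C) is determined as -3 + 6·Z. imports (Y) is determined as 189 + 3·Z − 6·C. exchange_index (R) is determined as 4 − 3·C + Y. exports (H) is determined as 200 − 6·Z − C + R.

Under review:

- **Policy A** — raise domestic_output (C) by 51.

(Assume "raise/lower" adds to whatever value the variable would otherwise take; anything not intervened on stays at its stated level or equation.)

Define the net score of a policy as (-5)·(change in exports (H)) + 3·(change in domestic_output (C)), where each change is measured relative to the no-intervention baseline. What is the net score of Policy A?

Baseline:
  Z = 79
  C = -3 + 6·79 = 471
  Y = 189 + 3·79 − 6·471 = -2400
  R = 4 − 3·471 + (-2400) = -3809
  H = 200 − 6·79 − 471 + (-3809) = -4554
Policy A (C + 51):
  Z = 79
  C = -3 + 6·79 (+51 from intervention) = 522
  Y = 189 + 3·79 − 6·522 = -2706
  R = 4 − 3·522 + (-2706) = -4268
  H = 200 − 6·79 − 522 + (-4268) = -5064
ΔH = -5064 − (-4554) = -510; ΔC = 522 − 471 = 51
Score = (-5)·(-510) + 3·51 = 2703

2703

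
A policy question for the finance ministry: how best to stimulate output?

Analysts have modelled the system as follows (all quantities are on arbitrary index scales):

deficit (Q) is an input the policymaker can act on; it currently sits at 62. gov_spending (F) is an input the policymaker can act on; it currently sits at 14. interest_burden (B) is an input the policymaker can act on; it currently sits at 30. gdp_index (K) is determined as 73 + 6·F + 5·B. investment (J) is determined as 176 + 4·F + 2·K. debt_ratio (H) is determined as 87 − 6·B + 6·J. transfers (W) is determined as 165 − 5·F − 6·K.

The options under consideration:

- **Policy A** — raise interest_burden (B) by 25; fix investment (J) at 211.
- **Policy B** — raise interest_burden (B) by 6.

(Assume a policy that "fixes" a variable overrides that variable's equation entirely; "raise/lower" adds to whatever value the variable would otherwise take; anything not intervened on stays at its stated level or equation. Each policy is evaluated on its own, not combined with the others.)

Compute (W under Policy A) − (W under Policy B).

Policy A (B + 25, J := 211):
  F = 14
  B = 30 + 25 = 55
  K = 73 + 6·14 + 5·55 = 432
  W = 165 − 5·14 − 6·432 = -2497
Policy B (B + 6):
  F = 14
  B = 30 + 6 = 36
  K = 73 + 6·14 + 5·36 = 337
  W = 165 − 5·14 − 6·337 = -1927
W: -2497 − (-1927) = -570

-570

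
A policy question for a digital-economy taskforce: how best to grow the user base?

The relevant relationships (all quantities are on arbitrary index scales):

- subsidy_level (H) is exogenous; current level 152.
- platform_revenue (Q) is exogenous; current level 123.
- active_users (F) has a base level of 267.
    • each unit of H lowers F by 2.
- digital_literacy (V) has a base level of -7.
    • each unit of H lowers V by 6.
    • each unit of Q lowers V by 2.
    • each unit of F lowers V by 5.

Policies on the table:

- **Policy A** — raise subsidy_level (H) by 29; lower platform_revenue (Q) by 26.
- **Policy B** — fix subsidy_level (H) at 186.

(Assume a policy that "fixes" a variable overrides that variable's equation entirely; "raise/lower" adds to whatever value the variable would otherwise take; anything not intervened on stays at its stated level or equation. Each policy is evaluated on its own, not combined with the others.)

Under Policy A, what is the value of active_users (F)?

-95

Policy A (H + 29, Q − 26):
  H = 152 + 29 = 181
  F = 267 − 2·181 = -95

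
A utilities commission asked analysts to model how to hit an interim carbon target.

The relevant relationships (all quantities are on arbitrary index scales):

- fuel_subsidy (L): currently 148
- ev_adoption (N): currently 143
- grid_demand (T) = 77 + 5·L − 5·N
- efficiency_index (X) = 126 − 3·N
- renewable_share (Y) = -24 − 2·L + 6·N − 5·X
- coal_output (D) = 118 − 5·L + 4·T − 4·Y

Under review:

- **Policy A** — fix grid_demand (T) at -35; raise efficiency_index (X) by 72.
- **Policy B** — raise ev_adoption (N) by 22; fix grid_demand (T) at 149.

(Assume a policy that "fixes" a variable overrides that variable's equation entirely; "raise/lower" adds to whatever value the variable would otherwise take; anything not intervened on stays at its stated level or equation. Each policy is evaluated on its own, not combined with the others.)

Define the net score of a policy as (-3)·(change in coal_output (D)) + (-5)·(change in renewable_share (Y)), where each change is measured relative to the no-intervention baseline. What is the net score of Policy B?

2670

Baseline:
  L = 148
  N = 143
  T = 77 + 5·148 − 5·143 = 102
  X = 126 − 3·143 = -303
  Y = -24 − 2·148 + 6·143 − 5·(-303) = 2053
  D = 118 − 5·148 + 4·102 − 4·2053 = -8426
Policy B (N + 22, T := 149):
  L = 148
  N = 143 + 22 = 165
  T = 149
  X = 126 − 3·165 = -369
  Y = -24 − 2·148 + 6·165 − 5·(-369) = 2515
  D = 118 − 5·148 + 4·149 − 4·2515 = -10086
ΔD = -10086 − (-8426) = -1660; ΔY = 2515 − 2053 = 462
Score = (-3)·(-1660) + (-5)·462 = 2670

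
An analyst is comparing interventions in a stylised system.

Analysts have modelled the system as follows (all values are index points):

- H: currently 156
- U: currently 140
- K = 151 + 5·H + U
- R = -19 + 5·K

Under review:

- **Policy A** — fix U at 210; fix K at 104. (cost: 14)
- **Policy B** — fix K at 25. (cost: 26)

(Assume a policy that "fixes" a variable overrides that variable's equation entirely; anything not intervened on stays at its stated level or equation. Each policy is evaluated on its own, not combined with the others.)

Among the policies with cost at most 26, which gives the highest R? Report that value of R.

Policy A (U := 210, K := 104):
  H = 156
  U = 210
  K = 104
  R = -19 + 5·104 = 501
Policy B (K := 25):
  H = 156
  U = 140
  K = 25
  R = -19 + 5·25 = 106
Comparing — Policy A: R=501, Policy B: R=106. Highest is 501 (Policy A).

501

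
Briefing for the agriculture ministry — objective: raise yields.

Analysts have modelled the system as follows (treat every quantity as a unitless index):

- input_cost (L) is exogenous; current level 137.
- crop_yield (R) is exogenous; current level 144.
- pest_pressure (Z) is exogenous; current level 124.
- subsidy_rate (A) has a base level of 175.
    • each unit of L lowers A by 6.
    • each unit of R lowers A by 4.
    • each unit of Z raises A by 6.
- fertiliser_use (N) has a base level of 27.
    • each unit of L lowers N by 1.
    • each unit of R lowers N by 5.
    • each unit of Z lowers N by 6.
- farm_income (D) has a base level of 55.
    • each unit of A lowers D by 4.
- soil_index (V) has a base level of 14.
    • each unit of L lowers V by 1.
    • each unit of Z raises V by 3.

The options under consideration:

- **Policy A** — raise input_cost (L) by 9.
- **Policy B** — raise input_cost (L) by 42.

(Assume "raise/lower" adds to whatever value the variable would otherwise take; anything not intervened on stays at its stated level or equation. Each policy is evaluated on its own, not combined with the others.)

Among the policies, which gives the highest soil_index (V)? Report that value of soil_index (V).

Policy A (L + 9):
  L = 137 + 9 = 146
  Z = 124
  V = 14 − 146 + 3·124 = 240
Policy B (L + 42):
  L = 137 + 42 = 179
  Z = 124
  V = 14 − 179 + 3·124 = 207
Comparing — Policy A: V=240, Policy B: V=207. Highest is 240 (Policy A).

240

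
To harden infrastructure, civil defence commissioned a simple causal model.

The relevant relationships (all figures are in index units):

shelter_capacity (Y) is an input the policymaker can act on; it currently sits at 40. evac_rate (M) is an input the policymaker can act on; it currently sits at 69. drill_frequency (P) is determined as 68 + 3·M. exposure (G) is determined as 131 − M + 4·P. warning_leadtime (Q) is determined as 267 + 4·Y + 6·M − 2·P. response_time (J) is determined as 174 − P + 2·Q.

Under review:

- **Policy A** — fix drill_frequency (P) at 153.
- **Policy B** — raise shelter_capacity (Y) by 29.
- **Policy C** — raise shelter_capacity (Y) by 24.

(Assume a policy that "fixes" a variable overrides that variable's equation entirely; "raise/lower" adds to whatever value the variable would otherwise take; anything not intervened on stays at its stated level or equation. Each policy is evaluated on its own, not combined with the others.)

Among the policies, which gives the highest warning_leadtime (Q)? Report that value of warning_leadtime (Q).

535

Policy A (P := 153):
  Y = 40
  M = 69
  P = 153
  Q = 267 + 4·40 + 6·69 − 2·153 = 535
Policy B (Y + 29):
  Y = 40 + 29 = 69
  M = 69
  P = 68 + 3·69 = 275
  Q = 267 + 4·69 + 6·69 − 2·275 = 407
Policy C (Y + 24):
  Y = 40 + 24 = 64
  M = 69
  P = 68 + 3·69 = 275
  Q = 267 + 4·64 + 6·69 − 2·275 = 387
Comparing — Policy A: Q=535, Policy B: Q=407, Policy C: Q=387. Highest is 535 (Policy A).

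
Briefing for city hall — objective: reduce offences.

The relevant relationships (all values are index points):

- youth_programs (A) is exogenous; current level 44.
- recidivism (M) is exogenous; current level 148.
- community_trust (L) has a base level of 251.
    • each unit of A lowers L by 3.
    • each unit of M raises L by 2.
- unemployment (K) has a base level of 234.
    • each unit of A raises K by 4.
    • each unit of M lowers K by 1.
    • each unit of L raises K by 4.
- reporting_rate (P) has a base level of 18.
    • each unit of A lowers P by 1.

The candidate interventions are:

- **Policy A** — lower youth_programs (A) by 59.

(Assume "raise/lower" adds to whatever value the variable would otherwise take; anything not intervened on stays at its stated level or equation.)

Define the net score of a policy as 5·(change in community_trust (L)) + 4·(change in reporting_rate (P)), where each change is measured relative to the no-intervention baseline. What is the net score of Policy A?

1121

Baseline:
  A = 44
  M = 148
  L = 251 − 3·44 + 2·148 = 415
  P = 18 − 44 = -26
Policy A (A − 59):
  A = 44 − 59 = -15
  M = 148
  L = 251 − 3·(-15) + 2·148 = 592
  P = 18 − (-15) = 33
ΔL = 592 − 415 = 177; ΔP = 33 − (-26) = 59
Score = 5·177 + 4·59 = 1121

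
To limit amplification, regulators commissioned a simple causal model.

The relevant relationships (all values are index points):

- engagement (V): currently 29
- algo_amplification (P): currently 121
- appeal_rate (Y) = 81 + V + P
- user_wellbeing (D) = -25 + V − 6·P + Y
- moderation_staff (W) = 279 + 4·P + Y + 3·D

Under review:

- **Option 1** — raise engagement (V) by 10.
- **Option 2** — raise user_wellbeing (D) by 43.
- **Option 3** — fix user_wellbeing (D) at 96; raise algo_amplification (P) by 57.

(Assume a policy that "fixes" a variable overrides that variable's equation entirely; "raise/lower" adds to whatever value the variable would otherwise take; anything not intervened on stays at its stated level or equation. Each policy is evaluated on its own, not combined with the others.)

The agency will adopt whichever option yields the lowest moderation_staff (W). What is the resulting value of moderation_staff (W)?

Option 1 (V + 10):
  V = 29 + 10 = 39
  P = 121
  Y = 81 + 39 + 121 = 241
  D = -25 + 39 − 6·121 + 241 = -471
  W = 279 + 4·121 + 241 + 3·(-471) = -409
Option 2 (D + 43):
  V = 29
  P = 121
  Y = 81 + 29 + 121 = 231
  D = -25 + 29 − 6·121 + 231 (+43 from intervention) = -448
  W = 279 + 4·121 + 231 + 3·(-448) = -350
Option 3 (D := 96, P + 57):
  V = 29
  P = 121 + 57 = 178
  Y = 81 + 29 + 178 = 288
  D = 96
  W = 279 + 4·178 + 288 + 3·96 = 1567
Comparing — Option 1: W=-409, Option 2: W=-350, Option 3: W=1567. Lowest is -409 (Option 1).

-409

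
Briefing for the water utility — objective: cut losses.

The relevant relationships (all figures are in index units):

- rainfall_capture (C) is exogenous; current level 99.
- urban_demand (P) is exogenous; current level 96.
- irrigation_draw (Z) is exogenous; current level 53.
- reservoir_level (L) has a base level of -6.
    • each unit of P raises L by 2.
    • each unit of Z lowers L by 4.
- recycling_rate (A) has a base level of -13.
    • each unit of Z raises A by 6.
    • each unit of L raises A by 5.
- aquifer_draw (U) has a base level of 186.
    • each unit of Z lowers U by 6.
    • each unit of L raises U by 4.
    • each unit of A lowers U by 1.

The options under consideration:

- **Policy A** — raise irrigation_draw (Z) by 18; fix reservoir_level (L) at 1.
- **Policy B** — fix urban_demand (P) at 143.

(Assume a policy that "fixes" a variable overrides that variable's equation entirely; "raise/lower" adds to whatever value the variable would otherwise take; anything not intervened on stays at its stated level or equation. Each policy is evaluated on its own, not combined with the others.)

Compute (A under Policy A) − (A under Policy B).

-227

Policy A (Z + 18, L := 1):
  P = 96
  Z = 53 + 18 = 71
  L = 1
  A = -13 + 6·71 + 5·1 = 418
Policy B (P := 143):
  P = 143
  Z = 53
  L = -6 + 2·143 − 4·53 = 68
  A = -13 + 6·53 + 5·68 = 645
A: 418 − 645 = -227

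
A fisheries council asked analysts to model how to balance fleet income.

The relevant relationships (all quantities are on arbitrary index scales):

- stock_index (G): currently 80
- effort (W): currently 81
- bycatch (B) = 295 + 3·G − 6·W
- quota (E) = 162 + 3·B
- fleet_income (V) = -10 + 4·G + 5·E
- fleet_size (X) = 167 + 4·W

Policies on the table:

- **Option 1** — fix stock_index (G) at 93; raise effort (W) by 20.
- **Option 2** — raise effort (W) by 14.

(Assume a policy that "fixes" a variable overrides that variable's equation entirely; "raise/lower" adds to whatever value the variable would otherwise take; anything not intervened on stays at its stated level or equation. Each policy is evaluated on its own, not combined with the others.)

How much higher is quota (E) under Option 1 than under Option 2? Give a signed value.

Option 1 (G := 93, W + 20):
  G = 93
  W = 81 + 20 = 101
  B = 295 + 3·93 − 6·101 = -32
  E = 162 + 3·(-32) = 66
Option 2 (W + 14):
  G = 80
  W = 81 + 14 = 95
  B = 295 + 3·80 − 6·95 = -35
  E = 162 + 3·(-35) = 57
E: 66 − 57 = 9

9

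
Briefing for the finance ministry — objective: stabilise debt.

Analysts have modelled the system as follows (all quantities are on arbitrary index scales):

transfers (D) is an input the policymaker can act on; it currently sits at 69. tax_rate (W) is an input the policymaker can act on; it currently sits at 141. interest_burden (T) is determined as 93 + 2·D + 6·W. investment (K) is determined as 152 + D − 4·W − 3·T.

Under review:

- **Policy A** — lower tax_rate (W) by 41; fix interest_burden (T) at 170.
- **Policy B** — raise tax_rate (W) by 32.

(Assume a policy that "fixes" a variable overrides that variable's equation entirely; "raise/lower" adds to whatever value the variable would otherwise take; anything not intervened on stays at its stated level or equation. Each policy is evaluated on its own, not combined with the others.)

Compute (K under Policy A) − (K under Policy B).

Policy A (W − 41, T := 170):
  D = 69
  W = 141 − 41 = 100
  T = 170
  K = 152 + 69 − 4·100 − 3·170 = -689
Policy B (W + 32):
  D = 69
  W = 141 + 32 = 173
  T = 93 + 2·69 + 6·173 = 1269
  K = 152 + 69 − 4·173 − 3·1269 = -4278
K: -689 − (-4278) = 3589

3589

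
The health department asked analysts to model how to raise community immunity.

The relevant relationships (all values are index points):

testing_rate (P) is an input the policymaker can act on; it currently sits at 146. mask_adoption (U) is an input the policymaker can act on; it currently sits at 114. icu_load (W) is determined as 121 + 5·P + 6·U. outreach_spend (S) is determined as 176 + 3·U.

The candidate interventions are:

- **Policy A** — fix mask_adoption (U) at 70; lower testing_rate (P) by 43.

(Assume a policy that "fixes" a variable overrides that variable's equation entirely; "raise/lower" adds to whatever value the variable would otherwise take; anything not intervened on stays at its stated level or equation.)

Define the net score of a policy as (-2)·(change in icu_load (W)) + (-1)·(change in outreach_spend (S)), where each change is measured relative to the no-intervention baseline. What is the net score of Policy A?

Baseline:
  P = 146
  U = 114
  W = 121 + 5·146 + 6·114 = 1535
  S = 176 + 3·114 = 518
Policy A (U := 70, P − 43):
  P = 146 − 43 = 103
  U = 70
  W = 121 + 5·103 + 6·70 = 1056
  S = 176 + 3·70 = 386
ΔW = 1056 − 1535 = -479; ΔS = 386 − 518 = -132
Score = (-2)·(-479) + (-1)·(-132) = 1090

1090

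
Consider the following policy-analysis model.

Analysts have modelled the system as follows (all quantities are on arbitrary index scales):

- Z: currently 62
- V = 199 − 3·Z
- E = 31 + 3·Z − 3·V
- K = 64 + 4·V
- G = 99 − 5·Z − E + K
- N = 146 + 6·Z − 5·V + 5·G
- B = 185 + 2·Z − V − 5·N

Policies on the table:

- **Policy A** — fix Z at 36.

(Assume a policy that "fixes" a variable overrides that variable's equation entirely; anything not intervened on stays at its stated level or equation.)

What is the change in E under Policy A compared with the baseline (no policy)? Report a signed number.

-312

Baseline:
  Z = 62
  V = 199 − 3·62 = 13
  E = 31 + 3·62 − 3·13 = 178
Policy A (Z := 36):
  Z = 36
  V = 199 − 3·36 = 91
  E = 31 + 3·36 − 3·91 = -134
Change in E: -134 − 178 = -312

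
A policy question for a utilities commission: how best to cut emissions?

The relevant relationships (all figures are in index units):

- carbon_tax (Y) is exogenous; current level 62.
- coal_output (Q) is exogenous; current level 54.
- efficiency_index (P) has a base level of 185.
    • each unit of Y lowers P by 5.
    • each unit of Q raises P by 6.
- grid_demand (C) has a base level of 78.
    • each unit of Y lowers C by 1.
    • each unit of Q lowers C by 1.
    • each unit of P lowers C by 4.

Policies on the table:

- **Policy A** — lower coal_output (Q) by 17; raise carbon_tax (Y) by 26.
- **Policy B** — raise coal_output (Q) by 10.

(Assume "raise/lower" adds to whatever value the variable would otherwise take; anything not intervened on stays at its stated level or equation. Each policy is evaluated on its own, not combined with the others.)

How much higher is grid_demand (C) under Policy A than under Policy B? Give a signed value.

1169

Policy A (Q − 17, Y + 26):
  Y = 62 + 26 = 88
  Q = 54 − 17 = 37
  P = 185 − 5·88 + 6·37 = -33
  C = 78 − 88 − 37 − 4·(-33) = 85
Policy B (Q + 10):
  Y = 62
  Q = 54 + 10 = 64
  P = 185 − 5·62 + 6·64 = 259
  C = 78 − 62 − 64 − 4·259 = -1084
C: 85 − (-1084) = 1169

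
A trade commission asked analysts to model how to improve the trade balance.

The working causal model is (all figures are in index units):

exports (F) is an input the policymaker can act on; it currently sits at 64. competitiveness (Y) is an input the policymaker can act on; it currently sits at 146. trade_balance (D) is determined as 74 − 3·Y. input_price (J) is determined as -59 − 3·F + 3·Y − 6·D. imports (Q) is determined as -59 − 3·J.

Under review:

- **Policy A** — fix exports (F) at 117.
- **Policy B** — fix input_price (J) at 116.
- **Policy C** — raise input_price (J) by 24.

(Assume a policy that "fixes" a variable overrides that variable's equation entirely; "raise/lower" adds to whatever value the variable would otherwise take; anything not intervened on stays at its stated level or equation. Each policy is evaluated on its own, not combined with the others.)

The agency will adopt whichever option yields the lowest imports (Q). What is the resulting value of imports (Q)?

Policy A (F := 117):
  F = 117
  Y = 146
  D = 74 − 3·146 = -364
  J = -59 − 3·117 + 3·146 − 6·(-364) = 2212
  Q = -59 − 3·2212 = -6695
Policy B (J := 116):
  F = 64
  Y = 146
  D = 74 − 3·146 = -364
  J = 116
  Q = -59 − 3·116 = -407
Policy C (J + 24):
  F = 64
  Y = 146
  D = 74 − 3·146 = -364
  J = -59 − 3·64 + 3·146 − 6·(-364) (+24 from intervention) = 2395
  Q = -59 − 3·2395 = -7244
Comparing — Policy A: Q=-6695, Policy B: Q=-407, Policy C: Q=-7244. Lowest is -7244 (Policy C).

-7244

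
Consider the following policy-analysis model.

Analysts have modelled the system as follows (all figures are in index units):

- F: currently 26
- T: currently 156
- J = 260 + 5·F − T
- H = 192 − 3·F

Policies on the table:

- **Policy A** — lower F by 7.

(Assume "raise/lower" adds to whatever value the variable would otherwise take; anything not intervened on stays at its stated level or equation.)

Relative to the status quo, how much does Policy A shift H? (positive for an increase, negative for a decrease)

21

Baseline:
  F = 26
  H = 192 − 3·26 = 114
Policy A (F − 7):
  F = 26 − 7 = 19
  H = 192 − 3·19 = 135
Change in H: 135 − 114 = 21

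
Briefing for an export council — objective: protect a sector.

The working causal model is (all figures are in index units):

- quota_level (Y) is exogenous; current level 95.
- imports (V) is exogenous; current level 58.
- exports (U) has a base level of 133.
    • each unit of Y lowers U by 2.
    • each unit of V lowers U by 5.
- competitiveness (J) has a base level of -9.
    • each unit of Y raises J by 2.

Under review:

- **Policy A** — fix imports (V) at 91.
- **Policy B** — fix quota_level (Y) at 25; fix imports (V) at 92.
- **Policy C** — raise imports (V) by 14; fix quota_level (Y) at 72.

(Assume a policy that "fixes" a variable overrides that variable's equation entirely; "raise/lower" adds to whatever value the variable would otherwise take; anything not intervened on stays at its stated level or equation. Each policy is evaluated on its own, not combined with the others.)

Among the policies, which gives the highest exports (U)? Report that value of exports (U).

-371

Policy A (V := 91):
  Y = 95
  V = 91
  U = 133 − 2·95 − 5·91 = -512
Policy B (Y := 25, V := 92):
  Y = 25
  V = 92
  U = 133 − 2·25 − 5·92 = -377
Policy C (V + 14, Y := 72):
  Y = 72
  V = 58 + 14 = 72
  U = 133 − 2·72 − 5·72 = -371
Comparing — Policy A: U=-512, Policy B: U=-377, Policy C: U=-371. Highest is -371 (Policy C).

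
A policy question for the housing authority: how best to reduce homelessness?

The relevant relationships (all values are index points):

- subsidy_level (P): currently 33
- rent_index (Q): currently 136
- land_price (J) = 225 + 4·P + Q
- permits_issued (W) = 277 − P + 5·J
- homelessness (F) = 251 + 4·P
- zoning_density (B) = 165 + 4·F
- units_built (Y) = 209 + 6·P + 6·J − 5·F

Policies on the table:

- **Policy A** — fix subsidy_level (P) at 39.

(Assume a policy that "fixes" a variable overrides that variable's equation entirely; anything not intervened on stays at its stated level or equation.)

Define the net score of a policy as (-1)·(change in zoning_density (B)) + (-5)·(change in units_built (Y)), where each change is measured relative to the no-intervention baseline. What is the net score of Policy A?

-396

Baseline:
  P = 33
  Q = 136
  J = 225 + 4·33 + 136 = 493
  F = 251 + 4·33 = 383
  B = 165 + 4·383 = 1697
  Y = 209 + 6·33 + 6·493 − 5·383 = 1450
Policy A (P := 39):
  P = 39
  Q = 136
  J = 225 + 4·39 + 136 = 517
  F = 251 + 4·39 = 407
  B = 165 + 4·407 = 1793
  Y = 209 + 6·39 + 6·517 − 5·407 = 1510
ΔB = 1793 − 1697 = 96; ΔY = 1510 − 1450 = 60
Score = (-1)·96 + (-5)·60 = -396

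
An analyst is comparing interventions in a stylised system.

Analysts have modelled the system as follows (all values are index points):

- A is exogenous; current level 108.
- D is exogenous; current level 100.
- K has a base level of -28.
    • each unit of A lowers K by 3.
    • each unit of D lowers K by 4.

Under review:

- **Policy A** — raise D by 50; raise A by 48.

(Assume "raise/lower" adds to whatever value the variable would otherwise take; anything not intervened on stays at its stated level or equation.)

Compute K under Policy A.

-1096

Policy A (D + 50, A + 48):
  A = 108 + 48 = 156
  D = 100 + 50 = 150
  K = -28 − 3·156 − 4·150 = -1096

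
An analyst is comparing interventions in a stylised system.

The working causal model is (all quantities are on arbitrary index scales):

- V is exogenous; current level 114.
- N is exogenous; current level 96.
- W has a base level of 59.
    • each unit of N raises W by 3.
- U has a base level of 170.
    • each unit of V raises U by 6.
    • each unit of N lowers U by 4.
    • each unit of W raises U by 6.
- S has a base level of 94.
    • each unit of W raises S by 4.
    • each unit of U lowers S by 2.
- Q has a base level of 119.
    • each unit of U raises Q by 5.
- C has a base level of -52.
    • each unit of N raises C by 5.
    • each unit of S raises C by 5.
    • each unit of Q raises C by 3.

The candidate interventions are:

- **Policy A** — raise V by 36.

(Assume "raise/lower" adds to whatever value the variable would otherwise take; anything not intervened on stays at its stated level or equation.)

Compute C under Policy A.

22035

Policy A (V + 36):
  V = 114 + 36 = 150
  N = 96
  W = 59 + 3·96 = 347
  U = 170 + 6·150 − 4·96 + 6·347 = 2768
  S = 94 + 4·347 − 2·2768 = -4054
  Q = 119 + 5·2768 = 13959
  C = -52 + 5·96 + 5·(-4054) + 3·13959 = 22035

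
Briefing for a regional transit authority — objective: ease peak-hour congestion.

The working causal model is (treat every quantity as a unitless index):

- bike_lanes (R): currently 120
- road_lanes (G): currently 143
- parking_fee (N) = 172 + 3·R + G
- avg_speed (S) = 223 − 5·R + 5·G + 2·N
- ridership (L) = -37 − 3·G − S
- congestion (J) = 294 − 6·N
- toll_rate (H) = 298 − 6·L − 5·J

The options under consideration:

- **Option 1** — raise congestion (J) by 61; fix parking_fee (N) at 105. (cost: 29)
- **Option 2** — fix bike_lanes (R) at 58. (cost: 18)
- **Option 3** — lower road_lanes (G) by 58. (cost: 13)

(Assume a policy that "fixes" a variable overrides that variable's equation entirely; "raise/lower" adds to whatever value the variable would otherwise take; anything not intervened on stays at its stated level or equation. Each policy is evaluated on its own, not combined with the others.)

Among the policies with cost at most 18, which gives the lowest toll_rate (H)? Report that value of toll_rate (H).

26050

Option 2 (R := 58):
  R = 58
  G = 143
  N = 172 + 3·58 + 143 = 489
  S = 223 − 5·58 + 5·143 + 2·489 = 1626
  L = -37 − 3·143 − 1626 = -2092
  J = 294 − 6·489 = -2640
  H = 298 − 6·(-2092) − 5·(-2640) = 26050
Option 3 (G − 58):
  R = 120
  G = 143 − 58 = 85
  N = 172 + 3·120 + 85 = 617
  S = 223 − 5·120 + 5·85 + 2·617 = 1282
  L = -37 − 3·85 − 1282 = -1574
  J = 294 − 6·617 = -3408
  H = 298 − 6·(-1574) − 5·(-3408) = 26782
Comparing — Option 2: H=26050, Option 3: H=26782. Lowest is 26050 (Option 2).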